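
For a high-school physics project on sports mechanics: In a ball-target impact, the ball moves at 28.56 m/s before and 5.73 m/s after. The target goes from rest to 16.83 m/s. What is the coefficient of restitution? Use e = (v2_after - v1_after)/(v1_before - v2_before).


e = (v2_after - v1_after) / (v1_before - v2_before)
Numerator = 16.83 - 5.73 = 11.1
Denominator = 28.56 - 0 = 28.56
e = 11.1 / 28.56 = 0.3887

0.3887


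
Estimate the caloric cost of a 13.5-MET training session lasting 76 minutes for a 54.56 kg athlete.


kcal = MET * mass * time_hr
Convert time: 76 min = 1.2667 hr
kcal = 13.5 * 54.56 * 1.2667
kcal = 932.976 kcal

932.976 kcal


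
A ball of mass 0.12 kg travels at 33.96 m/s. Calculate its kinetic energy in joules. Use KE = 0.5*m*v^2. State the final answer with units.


KE = 0.5 * m * v^2
KE = 0.5 * 0.12 * 33.96^2
KE = 0.5 * 0.12 * 1153.2816 = 69.1969 J

69.1969 J


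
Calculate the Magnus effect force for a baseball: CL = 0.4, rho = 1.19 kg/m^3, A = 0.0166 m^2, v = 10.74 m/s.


FM = 0.5 * CL * rho * A * v^2
FM = 0.5 * 0.4 * 1.19 * 0.0166 * 10.74^2
v^2 = 115.3476
FM = 0.5 * 0.4 * 1.19 * 0.0166 * 115.3476 = 0.4557 N

0.4557 N


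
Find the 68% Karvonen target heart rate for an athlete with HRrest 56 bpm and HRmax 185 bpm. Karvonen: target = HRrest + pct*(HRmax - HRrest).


Target = HRrest + pct*(HRmax - HRrest)
Heart rate reserve = HRmax - HRrest = 185 - 56 = 129 bpm
Fraction = 68% = 0.68
Target = 56 + 0.68 * 129
Target = 56 + 87.72 = 143.72 bpm

143.72 bpm


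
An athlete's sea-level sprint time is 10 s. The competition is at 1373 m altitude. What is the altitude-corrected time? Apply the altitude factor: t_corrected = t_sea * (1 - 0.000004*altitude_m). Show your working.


Correction factor = 1 - 0.000004 * 1373 = 0.994508
t_corrected = t_sea * factor = 10 * 0.994508
t_corrected = 9.9451 s

9.9451 s


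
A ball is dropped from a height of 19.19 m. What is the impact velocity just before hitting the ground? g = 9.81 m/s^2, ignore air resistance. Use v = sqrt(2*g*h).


v = sqrt(2 * g * h)
v = sqrt(2 * 9.81 * 19.19)
v = sqrt(376.5078) = 19.4038 m/s

19.4038 m/s


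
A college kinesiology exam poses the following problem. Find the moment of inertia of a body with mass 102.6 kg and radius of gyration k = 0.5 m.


I = m * k^2
I = 102.6 * 0.5^2
I = 102.6 * 0.25 = 25.65 kg*m^2

25.65 kg*m^2


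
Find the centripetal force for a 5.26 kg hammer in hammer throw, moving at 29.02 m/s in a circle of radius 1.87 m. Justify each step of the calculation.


Fc = m * v^2 / r
v^2 = 29.02^2 = 842.1604
Fc = 5.26 * 842.1604 / 1.87
Fc = 4429.7637 / 1.87 = 2368.8576 N

2368.8576 N


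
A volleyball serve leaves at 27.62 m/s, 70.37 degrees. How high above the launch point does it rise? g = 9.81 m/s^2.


H = (v*sin(theta))^2 / (2*g)
vy = v*sin(theta) = 27.62 * sin(70.37 deg) = 26.0148 m/s
H = vy^2 / (2*g) = 676.7684 / (2*9.81)
H = 676.7684 / 19.62 = 34.4938 m

34.4938 m


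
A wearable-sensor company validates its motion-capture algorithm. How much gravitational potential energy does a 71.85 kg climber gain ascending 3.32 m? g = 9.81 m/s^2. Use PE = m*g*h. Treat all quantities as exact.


PE = m * g * h
PE = 71.85 * 9.81 * 3.32
PE = 704.8485 * 3.32 = 2340.097 J

2340.097 J


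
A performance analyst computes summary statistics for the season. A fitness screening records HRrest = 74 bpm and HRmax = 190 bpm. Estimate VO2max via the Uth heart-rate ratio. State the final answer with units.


VO2max = 15.3 * HRmax / HRrest
VO2max = 15.3 * 190 / 74
VO2max = 2907 / 74 = 39.2838 mL/kg/min

39.2838 mL/kg/min


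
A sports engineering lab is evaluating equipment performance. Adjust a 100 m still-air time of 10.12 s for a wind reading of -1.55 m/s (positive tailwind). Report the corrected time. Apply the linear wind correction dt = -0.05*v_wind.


dt = -0.05 * v_wind = -0.05 * -1.55 = 0.0775 s
t_corrected = t_still + dt = 10.12 + (0.0775)
t_corrected = 10.1975 s

10.1975 s


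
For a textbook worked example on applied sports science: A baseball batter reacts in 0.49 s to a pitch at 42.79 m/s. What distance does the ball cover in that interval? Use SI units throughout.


d = v * t
d = 42.79 * 0.49
d = 20.9671 m

20.9671 m


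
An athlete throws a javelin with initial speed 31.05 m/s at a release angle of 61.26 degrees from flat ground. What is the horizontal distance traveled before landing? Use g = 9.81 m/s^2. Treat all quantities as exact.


R = v^2 * sin(2*theta) / g
Convert angle to radians: theta = 61.26 deg = 1.0692 rad
sin(2*theta) = sin(2.1384) = 0.8432
R = 31.05^2 * 0.8432 / 9.81
R = 964.1025 * 0.8432 / 9.81 = 82.868 m

82.868 m


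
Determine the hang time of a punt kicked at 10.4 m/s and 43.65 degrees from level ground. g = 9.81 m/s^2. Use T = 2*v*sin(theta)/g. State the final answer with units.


T = 2*v*sin(theta)/g
sin(theta) = sin(43.65 deg) = 0.6903
T = 2*10.4*0.6903 / 9.81
T = 14.3572 / 9.81 = 1.4635 s

1.4635 s


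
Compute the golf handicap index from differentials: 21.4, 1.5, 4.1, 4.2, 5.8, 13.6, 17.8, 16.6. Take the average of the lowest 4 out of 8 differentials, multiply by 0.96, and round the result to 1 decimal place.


All differentials: 21.4, 1.5, 4.1, 4.2, 5.8, 13.6, 17.8, 16.6
Sorted: 1.5, 4.1, 4.2, 5.8, 13.6, 16.6, 17.8, 21.4
Best 4: 1.5, 4.1, 4.2, 5.8
Average of best = 15.6 / 4 = 3.9
Raw index = 3.9 * 0.96 = 3.744
Handicap index = round(3.744, 1) = 3.7

3.7


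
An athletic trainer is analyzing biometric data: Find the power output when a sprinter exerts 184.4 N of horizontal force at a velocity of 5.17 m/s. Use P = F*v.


P = F * v
P = 184.4 * 5.17
P = 953.348 W

953.348 W


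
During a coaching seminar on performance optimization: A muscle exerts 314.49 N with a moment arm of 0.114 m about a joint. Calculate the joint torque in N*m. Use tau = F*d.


tau = F * d
tau = 314.49 * 0.114
tau = 35.8519 N*m

35.8519 N*m


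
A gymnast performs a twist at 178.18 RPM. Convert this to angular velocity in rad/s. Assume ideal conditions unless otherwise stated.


omega = RPM * 2 * pi / 60
omega = 178.18 * 2 * 3.14159 / 60
omega = 1119.538 / 60 = 18.659 rad/s

18.659 rad/s


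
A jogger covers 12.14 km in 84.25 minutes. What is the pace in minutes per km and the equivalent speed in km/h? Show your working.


Pace = time / distance = 84.25 min / 12.14 km = 6.9399 min/km
Speed = distance / time_in_hours = 12.14 / 1.4042 hr
Speed = 8.6457 km/h

6.9399 min/km, 8.6457 km/h


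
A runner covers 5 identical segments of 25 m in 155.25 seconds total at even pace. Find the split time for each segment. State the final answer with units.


Split time = total_time / n_laps = 155.25 / 5
Split time = 31.05 s per lap

31.05 s


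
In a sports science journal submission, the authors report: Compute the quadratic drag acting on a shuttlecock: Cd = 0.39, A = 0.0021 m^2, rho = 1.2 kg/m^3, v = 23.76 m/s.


Fd = 0.5 * Cd * rho * A * v^2
Fd = 0.5 * 0.39 * 1.2 * 0.0021 * 23.76^2
v^2 = 564.5376
Fd = 0.5 * 0.39 * 1.2 * 0.0021 * 564.5376 = 0.2774 N

0.2774 N


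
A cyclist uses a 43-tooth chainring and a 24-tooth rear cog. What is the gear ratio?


GR = front_teeth / rear_teeth
GR = 43 / 24
GR = 1.7917

1.7917


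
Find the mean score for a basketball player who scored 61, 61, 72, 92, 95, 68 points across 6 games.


Average = sum / n
Sum = 449
Average = 449 / 6 = 74.8333

74.8333


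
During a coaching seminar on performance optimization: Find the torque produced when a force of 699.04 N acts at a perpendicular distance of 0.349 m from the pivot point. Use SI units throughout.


tau = F * d
tau = 699.04 * 0.349
tau = 243.965 N*m

243.965 N*m


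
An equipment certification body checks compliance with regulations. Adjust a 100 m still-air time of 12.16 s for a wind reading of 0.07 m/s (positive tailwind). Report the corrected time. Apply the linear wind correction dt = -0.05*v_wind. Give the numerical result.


dt = -0.05 * v_wind = -0.05 * 0.07 = -0.0035 s
t_corrected = t_still + dt = 12.16 + (-0.0035)
t_corrected = 12.1565 s

12.1565 s


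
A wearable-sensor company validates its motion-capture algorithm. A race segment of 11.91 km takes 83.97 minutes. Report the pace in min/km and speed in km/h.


Pace = time / distance = 83.97 min / 11.91 km = 7.0504 min/km
Speed = distance / time_in_hours = 11.91 / 1.3995 hr
Speed = 8.5102 km/h

7.0504 min/km, 8.5102 km/h


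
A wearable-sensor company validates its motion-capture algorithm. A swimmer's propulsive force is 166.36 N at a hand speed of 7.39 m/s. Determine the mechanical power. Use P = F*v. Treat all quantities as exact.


P = F * v
P = 166.36 * 7.39
P = 1229.4004 W

1229.4004 W


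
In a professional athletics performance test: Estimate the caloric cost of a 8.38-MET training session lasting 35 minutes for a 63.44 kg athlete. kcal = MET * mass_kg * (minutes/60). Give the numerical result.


kcal = MET * mass * time_hr
Convert time: 35 min = 0.5833 hr
kcal = 8.38 * 63.44 * 0.5833
kcal = 310.1159 kcal

310.1159 kcal


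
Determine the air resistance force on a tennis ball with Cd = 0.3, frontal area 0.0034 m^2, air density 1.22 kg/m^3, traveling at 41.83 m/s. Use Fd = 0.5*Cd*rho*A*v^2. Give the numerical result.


Fd = 0.5 * Cd * rho * A * v^2
Fd = 0.5 * 0.3 * 1.22 * 0.0034 * 41.83^2
v^2 = 1749.7489
Fd = 0.5 * 0.3 * 1.22 * 0.0034 * 1749.7489 = 1.0887 N

1.0887 N


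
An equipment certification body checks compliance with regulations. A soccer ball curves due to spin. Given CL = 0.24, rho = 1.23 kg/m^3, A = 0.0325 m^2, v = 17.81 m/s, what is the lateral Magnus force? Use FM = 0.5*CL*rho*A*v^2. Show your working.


FM = 0.5 * CL * rho * A * v^2
FM = 0.5 * 0.24 * 1.23 * 0.0325 * 17.81^2
v^2 = 317.1961
FM = 0.5 * 0.24 * 1.23 * 0.0325 * 317.1961 = 1.5216 N

1.5216 N


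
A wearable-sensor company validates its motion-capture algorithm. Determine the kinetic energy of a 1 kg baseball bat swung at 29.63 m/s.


KE = 0.5 * m * v^2
KE = 0.5 * 1 * 29.63^2
KE = 0.5 * 1 * 877.9369 = 438.9684 J

438.9684 J


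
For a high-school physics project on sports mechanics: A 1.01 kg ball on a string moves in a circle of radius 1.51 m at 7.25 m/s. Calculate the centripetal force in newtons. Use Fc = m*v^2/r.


Fc = m * v^2 / r
v^2 = 7.25^2 = 52.5625
Fc = 1.01 * 52.5625 / 1.51
Fc = 53.0881 / 1.51 = 35.1577 N

35.1577 N


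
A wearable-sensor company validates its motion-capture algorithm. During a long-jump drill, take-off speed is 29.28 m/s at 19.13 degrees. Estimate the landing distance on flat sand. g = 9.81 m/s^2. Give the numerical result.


R = v^2 * sin(2*theta) / g
Convert angle to radians: theta = 19.13 deg = 0.3339 rad
sin(2*theta) = sin(0.6678) = 0.6192
R = 29.28^2 * 0.6192 / 9.81
R = 857.3184 * 0.6192 / 9.81 = 54.116 m

54.116 m


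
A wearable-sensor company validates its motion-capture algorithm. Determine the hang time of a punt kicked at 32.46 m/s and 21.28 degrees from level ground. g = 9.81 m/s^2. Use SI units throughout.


T = 2*v*sin(theta)/g
sin(theta) = sin(21.28 deg) = 0.3629
T = 2*32.46*0.3629 / 9.81
T = 23.5612 / 9.81 = 2.4017 s

2.4017 s


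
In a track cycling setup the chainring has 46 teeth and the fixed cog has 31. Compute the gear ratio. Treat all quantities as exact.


GR = front_teeth / rear_teeth
GR = 46 / 31
GR = 1.4839

1.4839


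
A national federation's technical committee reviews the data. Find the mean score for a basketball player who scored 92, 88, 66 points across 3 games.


Average = sum / n
Sum = 246
Average = 246 / 3 = 82

82


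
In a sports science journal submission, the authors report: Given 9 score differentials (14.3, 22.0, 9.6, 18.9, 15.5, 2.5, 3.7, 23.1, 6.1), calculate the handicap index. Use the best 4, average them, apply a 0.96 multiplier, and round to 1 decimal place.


All differentials: 14.3, 22.0, 9.6, 18.9, 15.5, 2.5, 3.7, 23.1, 6.1
Sorted: 2.5, 3.7, 6.1, 9.6, 14.3, 15.5, 18.9, 22.0, 23.1
Best 4: 2.5, 3.7, 6.1, 9.6
Average of best = 21.9 / 4 = 5.475
Raw index = 5.475 * 0.96 = 5.256
Handicap index = round(5.256, 1) = 5.3

5.3


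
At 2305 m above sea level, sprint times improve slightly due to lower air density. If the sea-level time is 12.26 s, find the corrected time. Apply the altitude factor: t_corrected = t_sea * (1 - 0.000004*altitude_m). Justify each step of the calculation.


Correction factor = 1 - 0.000004 * 2305 = 0.99078
t_corrected = t_sea * factor = 12.26 * 0.99078
t_corrected = 12.147 s

12.147 s


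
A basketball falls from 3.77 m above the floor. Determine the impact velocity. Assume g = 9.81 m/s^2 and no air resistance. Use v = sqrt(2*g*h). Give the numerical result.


v = sqrt(2 * g * h)
v = sqrt(2 * 9.81 * 3.77)
v = sqrt(73.9674) = 8.6004 m/s

8.6004 m/s


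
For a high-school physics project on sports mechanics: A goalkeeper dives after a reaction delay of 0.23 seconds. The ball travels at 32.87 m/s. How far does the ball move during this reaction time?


d = v * t
d = 32.87 * 0.23
d = 7.5601 m

7.5601 m


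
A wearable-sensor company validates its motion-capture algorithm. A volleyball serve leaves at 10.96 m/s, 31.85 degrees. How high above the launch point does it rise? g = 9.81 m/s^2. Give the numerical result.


H = (v*sin(theta))^2 / (2*g)
vy = v*sin(theta) = 10.96 * sin(31.85 deg) = 5.7836 m/s
H = vy^2 / (2*g) = 33.4496 / (2*9.81)
H = 33.4496 / 19.62 = 1.7049 m

1.7049 m


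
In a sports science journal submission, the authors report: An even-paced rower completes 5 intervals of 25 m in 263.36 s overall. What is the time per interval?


Split time = total_time / n_laps = 263.36 / 5
Split time = 52.672 s per lap

52.672 s


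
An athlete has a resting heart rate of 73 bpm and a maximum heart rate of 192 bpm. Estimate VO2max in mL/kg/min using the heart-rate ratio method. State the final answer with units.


VO2max = 15.3 * HRmax / HRrest
VO2max = 15.3 * 192 / 73
VO2max = 2937.6 / 73 = 40.2411 mL/kg/min

40.2411 mL/kg/min


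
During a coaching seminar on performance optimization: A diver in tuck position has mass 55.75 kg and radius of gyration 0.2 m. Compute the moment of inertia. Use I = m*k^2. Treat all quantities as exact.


I = m * k^2
I = 55.75 * 0.2^2
I = 55.75 * 0.04 = 2.23 kg*m^2

2.23 kg*m^2


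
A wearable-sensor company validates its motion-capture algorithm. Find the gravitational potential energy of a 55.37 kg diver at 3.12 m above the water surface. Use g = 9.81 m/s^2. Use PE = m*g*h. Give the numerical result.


PE = m * g * h
PE = 55.37 * 9.81 * 3.12
PE = 543.1797 * 3.12 = 1694.7207 J

1694.7207 J


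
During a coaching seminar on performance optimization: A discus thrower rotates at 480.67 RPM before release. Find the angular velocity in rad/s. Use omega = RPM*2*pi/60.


omega = RPM * 2 * pi / 60
omega = 480.67 * 2 * 3.14159 / 60
omega = 3020.1387 / 60 = 50.3356 rad/s

50.3356 rad/s


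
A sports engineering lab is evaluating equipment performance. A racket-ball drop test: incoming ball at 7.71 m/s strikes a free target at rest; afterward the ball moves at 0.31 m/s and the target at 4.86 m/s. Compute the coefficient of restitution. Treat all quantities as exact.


e = (v2_after - v1_after) / (v1_before - v2_before)
Numerator = 4.86 - 0.31 = 4.55
Denominator = 7.71 - 0 = 7.71
e = 4.55 / 7.71 = 0.5901

0.5901


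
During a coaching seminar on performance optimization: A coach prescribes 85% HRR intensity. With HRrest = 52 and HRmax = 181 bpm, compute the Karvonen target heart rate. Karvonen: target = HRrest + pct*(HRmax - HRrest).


Target = HRrest + pct*(HRmax - HRrest)
Heart rate reserve = HRmax - HRrest = 181 - 52 = 129 bpm
Fraction = 85% = 0.85
Target = 52 + 0.85 * 129
Target = 52 + 109.65 = 161.65 bpm

161.65 bpm


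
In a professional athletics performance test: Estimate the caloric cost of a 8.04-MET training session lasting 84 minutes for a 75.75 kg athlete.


kcal = MET * mass * time_hr
Convert time: 84 min = 1.4 hr
kcal = 8.04 * 75.75 * 1.4
kcal = 852.642 kcal

852.642 kcal


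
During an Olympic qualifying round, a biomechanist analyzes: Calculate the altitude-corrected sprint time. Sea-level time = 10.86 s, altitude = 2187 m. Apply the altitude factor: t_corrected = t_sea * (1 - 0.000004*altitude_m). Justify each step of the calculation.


Correction factor = 1 - 0.000004 * 2187 = 0.991252
t_corrected = t_sea * factor = 10.86 * 0.991252
t_corrected = 10.765 s

10.765 s


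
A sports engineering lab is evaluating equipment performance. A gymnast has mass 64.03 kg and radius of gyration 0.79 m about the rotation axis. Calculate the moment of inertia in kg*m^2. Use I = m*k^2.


I = m * k^2
I = 64.03 * 0.79^2
I = 64.03 * 0.6241 = 39.9611 kg*m^2

39.9611 kg*m^2


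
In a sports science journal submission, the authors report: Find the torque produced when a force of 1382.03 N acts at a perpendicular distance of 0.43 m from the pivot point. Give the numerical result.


tau = F * d
tau = 1382.03 * 0.43
tau = 594.2729 N*m

594.2729 N*m


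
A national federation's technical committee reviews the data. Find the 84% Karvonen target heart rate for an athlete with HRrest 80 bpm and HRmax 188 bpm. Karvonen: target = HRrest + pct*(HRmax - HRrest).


Target = HRrest + pct*(HRmax - HRrest)
Heart rate reserve = HRmax - HRrest = 188 - 80 = 108 bpm
Fraction = 84% = 0.84
Target = 80 + 0.84 * 108
Target = 80 + 90.72 = 170.72 bpm

170.72 bpm


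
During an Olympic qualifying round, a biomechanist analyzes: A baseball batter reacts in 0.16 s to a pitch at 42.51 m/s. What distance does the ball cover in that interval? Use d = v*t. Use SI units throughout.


d = v * t
d = 42.51 * 0.16
d = 6.8016 m

6.8016 m


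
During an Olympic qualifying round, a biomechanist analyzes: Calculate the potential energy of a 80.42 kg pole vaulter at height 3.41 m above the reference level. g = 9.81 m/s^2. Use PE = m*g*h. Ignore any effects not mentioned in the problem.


PE = m * g * h
PE = 80.42 * 9.81 * 3.41
PE = 788.9202 * 3.41 = 2690.2179 J

2690.2179 J


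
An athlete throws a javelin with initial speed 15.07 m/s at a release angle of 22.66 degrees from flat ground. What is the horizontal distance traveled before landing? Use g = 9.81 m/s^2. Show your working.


R = v^2 * sin(2*theta) / g
Convert angle to radians: theta = 22.66 deg = 0.3955 rad
sin(2*theta) = sin(0.791) = 0.711
R = 15.07^2 * 0.711 / 9.81
R = 227.1049 * 0.711 / 9.81 = 16.4609 m

16.4609 m


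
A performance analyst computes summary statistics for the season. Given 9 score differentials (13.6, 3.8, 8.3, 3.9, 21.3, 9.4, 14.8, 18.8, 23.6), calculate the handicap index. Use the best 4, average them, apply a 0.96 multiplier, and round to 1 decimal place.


All differentials: 13.6, 3.8, 8.3, 3.9, 21.3, 9.4, 14.8, 18.8, 23.6
Sorted: 3.8, 3.9, 8.3, 9.4, 13.6, 14.8, 18.8, 21.3, 23.6
Best 4: 3.8, 3.9, 8.3, 9.4
Average of best = 25.4 / 4 = 6.35
Raw index = 6.35 * 0.96 = 6.096
Handicap index = round(6.096, 1) = 6.1

6.1


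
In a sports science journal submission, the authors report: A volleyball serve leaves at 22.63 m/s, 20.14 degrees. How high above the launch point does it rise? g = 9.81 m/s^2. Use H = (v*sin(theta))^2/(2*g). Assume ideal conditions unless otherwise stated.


H = (v*sin(theta))^2 / (2*g)
vy = v*sin(theta) = 22.63 * sin(20.14 deg) = 7.7919 m/s
H = vy^2 / (2*g) = 60.713 / (2*9.81)
H = 60.713 / 19.62 = 3.0944 m

3.0944 m


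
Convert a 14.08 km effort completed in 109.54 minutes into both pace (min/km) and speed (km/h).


Pace = time / distance = 109.54 min / 14.08 km = 7.7798 min/km
Speed = distance / time_in_hours = 14.08 / 1.8257 hr
Speed = 7.7123 km/h

7.7798 min/km, 7.7123 km/h


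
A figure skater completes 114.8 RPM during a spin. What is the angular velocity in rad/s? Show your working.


omega = RPM * 2 * pi / 60
omega = 114.8 * 2 * 3.14159 / 60
omega = 721.3097 / 60 = 12.0218 rad/s

12.0218 rad/s


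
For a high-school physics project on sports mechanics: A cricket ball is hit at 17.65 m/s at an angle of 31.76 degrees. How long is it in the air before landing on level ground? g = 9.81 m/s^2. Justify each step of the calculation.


T = 2*v*sin(theta)/g
sin(theta) = sin(31.76 deg) = 0.5264
T = 2*17.65*0.5264 / 9.81
T = 18.5806 / 9.81 = 1.894 s

1.894 s


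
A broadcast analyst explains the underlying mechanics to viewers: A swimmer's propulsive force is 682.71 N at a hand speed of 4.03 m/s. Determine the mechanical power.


P = F * v
P = 682.71 * 4.03
P = 2751.3213 W

2751.3213 W


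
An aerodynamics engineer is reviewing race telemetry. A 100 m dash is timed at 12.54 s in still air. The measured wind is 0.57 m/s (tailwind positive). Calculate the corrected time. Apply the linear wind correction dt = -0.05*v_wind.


dt = -0.05 * v_wind = -0.05 * 0.57 = -0.0285 s
t_corrected = t_still + dt = 12.54 + (-0.0285)
t_corrected = 12.5115 s

12.5115 s


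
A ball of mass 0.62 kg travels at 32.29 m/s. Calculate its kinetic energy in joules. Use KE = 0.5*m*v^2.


KE = 0.5 * m * v^2
KE = 0.5 * 0.62 * 32.29^2
KE = 0.5 * 0.62 * 1042.6441 = 323.2197 J

323.2197 J


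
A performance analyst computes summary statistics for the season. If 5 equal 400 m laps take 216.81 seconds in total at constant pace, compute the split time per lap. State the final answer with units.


Split time = total_time / n_laps = 216.81 / 5
Split time = 43.362 s per lap

43.362 s


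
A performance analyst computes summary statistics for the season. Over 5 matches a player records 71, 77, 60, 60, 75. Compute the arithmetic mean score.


Average = sum / n
Sum = 343
Average = 343 / 5 = 68.6

68.6


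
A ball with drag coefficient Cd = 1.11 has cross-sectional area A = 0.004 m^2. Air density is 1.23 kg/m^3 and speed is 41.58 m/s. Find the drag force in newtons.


Fd = 0.5 * Cd * rho * A * v^2
Fd = 0.5 * 1.11 * 1.23 * 0.004 * 41.58^2
v^2 = 1728.8964
Fd = 0.5 * 1.11 * 1.23 * 0.004 * 1728.8964 = 4.7209 N

4.7209 N


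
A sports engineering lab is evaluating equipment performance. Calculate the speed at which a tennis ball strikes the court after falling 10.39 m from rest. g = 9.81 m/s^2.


v = sqrt(2 * g * h)
v = sqrt(2 * 9.81 * 10.39)
v = sqrt(203.8518) = 14.2777 m/s

14.2777 m/s


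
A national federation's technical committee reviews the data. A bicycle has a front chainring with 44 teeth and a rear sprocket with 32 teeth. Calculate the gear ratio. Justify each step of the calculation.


GR = front_teeth / rear_teeth
GR = 44 / 32
GR = 1.375

1.375


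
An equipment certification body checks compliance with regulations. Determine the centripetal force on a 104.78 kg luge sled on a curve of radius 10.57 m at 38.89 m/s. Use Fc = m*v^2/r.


Fc = m * v^2 / r
v^2 = 38.89^2 = 1512.4321
Fc = 104.78 * 1512.4321 / 10.57
Fc = 158472.6354 / 10.57 = 14992.6807 N

14992.6807 N


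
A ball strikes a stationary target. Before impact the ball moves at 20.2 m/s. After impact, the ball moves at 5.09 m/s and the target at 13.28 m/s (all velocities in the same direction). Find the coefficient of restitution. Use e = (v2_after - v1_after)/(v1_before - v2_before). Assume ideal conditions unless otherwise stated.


e = (v2_after - v1_after) / (v1_before - v2_before)
Numerator = 13.28 - 5.09 = 8.19
Denominator = 20.2 - 0 = 20.2
e = 8.19 / 20.2 = 0.4054

0.4054


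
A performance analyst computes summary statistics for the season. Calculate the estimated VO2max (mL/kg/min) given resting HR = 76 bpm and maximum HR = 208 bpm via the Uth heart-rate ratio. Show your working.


VO2max = 15.3 * HRmax / HRrest
VO2max = 15.3 * 208 / 76
VO2max = 3182.4 / 76 = 41.8737 mL/kg/min

41.8737 mL/kg/min


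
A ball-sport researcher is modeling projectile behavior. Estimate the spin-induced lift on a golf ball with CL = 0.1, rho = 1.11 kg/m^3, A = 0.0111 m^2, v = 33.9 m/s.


FM = 0.5 * CL * rho * A * v^2
FM = 0.5 * 0.1 * 1.11 * 0.0111 * 33.9^2
v^2 = 1149.21
FM = 0.5 * 0.1 * 1.11 * 0.0111 * 1149.21 = 0.708 N

0.708 N


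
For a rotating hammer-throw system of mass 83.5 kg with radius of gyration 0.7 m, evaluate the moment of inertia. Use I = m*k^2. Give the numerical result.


I = m * k^2
I = 83.5 * 0.7^2
I = 83.5 * 0.49 = 40.915 kg*m^2

40.915 kg*m^2


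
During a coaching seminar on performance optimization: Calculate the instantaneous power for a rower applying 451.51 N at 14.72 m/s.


P = F * v
P = 451.51 * 14.72
P = 6646.2272 W

6646.2272 W


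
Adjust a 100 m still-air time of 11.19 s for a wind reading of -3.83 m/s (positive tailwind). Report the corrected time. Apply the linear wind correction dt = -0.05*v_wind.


dt = -0.05 * v_wind = -0.05 * -3.83 = 0.1915 s
t_corrected = t_still + dt = 11.19 + (0.1915)
t_corrected = 11.3815 s

11.3815 s


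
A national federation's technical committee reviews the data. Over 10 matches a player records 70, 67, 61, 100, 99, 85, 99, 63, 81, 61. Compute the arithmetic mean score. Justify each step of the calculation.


Average = sum / n
Sum = 786
Average = 786 / 10 = 78.6

78.6


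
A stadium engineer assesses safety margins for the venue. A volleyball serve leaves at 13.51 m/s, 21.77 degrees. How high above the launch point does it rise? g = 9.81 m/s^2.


H = (v*sin(theta))^2 / (2*g)
vy = v*sin(theta) = 13.51 * sin(21.77 deg) = 5.0106 m/s
H = vy^2 / (2*g) = 25.1062 / (2*9.81)
H = 25.1062 / 19.62 = 1.2796 m

1.2796 m


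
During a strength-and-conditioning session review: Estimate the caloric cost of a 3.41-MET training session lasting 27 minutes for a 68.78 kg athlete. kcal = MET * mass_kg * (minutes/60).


kcal = MET * mass * time_hr
Convert time: 27 min = 0.45 hr
kcal = 3.41 * 68.78 * 0.45
kcal = 105.5429 kcal

105.5429 kcal


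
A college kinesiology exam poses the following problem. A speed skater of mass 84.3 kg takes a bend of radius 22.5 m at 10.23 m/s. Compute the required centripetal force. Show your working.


Fc = m * v^2 / r
v^2 = 10.23^2 = 104.6529
Fc = 84.3 * 104.6529 / 22.5
Fc = 8822.2395 / 22.5 = 392.0995 N

392.0995 N


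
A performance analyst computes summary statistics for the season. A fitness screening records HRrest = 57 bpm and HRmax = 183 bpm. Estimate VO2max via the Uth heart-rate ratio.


VO2max = 15.3 * HRmax / HRrest
VO2max = 15.3 * 183 / 57
VO2max = 2799.9 / 57 = 49.1211 mL/kg/min

49.1211 mL/kg/min


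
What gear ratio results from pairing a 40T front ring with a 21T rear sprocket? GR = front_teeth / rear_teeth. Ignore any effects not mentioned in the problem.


GR = front_teeth / rear_teeth
GR = 40 / 21
GR = 1.9048

1.9048


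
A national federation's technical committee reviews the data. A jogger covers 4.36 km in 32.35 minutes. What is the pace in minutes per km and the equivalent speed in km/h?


Pace = time / distance = 32.35 min / 4.36 km = 7.4197 min/km
Speed = distance / time_in_hours = 4.36 / 0.5392 hr
Speed = 8.0866 km/h

7.4197 min/km, 8.0866 km/h


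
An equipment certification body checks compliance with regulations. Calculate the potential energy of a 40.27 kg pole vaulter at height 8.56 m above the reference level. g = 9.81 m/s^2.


PE = m * g * h
PE = 40.27 * 9.81 * 8.56
PE = 395.0487 * 8.56 = 3381.6169 J

3381.6169 J


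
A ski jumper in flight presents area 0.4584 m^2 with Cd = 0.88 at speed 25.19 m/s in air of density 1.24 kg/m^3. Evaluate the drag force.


Fd = 0.5 * Cd * rho * A * v^2
Fd = 0.5 * 0.88 * 1.24 * 0.4584 * 25.19^2
v^2 = 634.5361
Fd = 0.5 * 0.88 * 1.24 * 0.4584 * 634.5361 = 158.6994 N

158.6994 N


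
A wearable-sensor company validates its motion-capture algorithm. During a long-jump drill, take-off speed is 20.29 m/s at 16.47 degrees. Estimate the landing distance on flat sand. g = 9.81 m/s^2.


R = v^2 * sin(2*theta) / g
Convert angle to radians: theta = 16.47 deg = 0.2875 rad
sin(2*theta) = sin(0.5749) = 0.5438
R = 20.29^2 * 0.5438 / 9.81
R = 411.6841 * 0.5438 / 9.81 = 22.8193 m

22.8193 m


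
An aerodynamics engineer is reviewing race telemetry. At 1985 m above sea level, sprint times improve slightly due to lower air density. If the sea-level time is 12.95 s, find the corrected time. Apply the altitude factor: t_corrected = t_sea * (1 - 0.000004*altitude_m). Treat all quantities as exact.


Correction factor = 1 - 0.000004 * 1985 = 0.99206
t_corrected = t_sea * factor = 12.95 * 0.99206
t_corrected = 12.8472 s

12.8472 s


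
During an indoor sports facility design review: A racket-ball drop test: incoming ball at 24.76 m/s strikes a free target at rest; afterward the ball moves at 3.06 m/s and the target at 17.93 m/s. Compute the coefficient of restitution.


e = (v2_after - v1_after) / (v1_before - v2_before)
Numerator = 17.93 - 3.06 = 14.87
Denominator = 24.76 - 0 = 24.76
e = 14.87 / 24.76 = 0.6006

0.6006


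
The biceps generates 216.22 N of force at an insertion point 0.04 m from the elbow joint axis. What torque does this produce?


tau = F * d
tau = 216.22 * 0.04
tau = 8.6488 N*m

8.6488 N*m


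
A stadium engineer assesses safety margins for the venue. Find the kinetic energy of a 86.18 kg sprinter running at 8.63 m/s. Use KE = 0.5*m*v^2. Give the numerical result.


KE = 0.5 * m * v^2
KE = 0.5 * 86.18 * 8.63^2
KE = 0.5 * 86.18 * 74.4769 = 3209.2096 J

3209.2096 J


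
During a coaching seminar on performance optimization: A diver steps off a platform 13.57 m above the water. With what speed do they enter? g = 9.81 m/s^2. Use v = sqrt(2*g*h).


v = sqrt(2 * g * h)
v = sqrt(2 * 9.81 * 13.57)
v = sqrt(266.2434) = 16.317 m/s

16.317 m/s


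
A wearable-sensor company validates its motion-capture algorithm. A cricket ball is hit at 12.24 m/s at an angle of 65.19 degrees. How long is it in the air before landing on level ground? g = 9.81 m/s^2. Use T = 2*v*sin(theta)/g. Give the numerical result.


T = 2*v*sin(theta)/g
sin(theta) = sin(65.19 deg) = 0.9077
T = 2*12.24*0.9077 / 9.81
T = 22.2206 / 9.81 = 2.2651 s

2.2651 s


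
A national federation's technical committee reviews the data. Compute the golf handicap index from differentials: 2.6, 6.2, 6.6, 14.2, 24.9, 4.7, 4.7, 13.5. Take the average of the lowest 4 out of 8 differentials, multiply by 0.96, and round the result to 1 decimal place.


All differentials: 2.6, 6.2, 6.6, 14.2, 24.9, 4.7, 4.7, 13.5
Sorted: 2.6, 4.7, 4.7, 6.2, 6.6, 13.5, 14.2, 24.9
Best 4: 2.6, 4.7, 4.7, 6.2
Average of best = 18.2 / 4 = 4.55
Raw index = 4.55 * 0.96 = 4.368
Handicap index = round(4.368, 1) = 4.4

4.4


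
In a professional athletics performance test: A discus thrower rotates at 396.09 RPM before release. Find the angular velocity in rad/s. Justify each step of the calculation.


omega = RPM * 2 * pi / 60
omega = 396.09 * 2 * 3.14159 / 60
omega = 2488.7069 / 60 = 41.4784 rad/s

41.4784 rad/s


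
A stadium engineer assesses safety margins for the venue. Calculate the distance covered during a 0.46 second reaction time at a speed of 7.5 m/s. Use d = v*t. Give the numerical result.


d = v * t
d = 7.5 * 0.46
d = 3.45 m

3.45 m


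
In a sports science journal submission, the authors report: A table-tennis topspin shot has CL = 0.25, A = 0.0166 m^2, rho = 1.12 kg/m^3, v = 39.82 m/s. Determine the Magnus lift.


FM = 0.5 * CL * rho * A * v^2
FM = 0.5 * 0.25 * 1.12 * 0.0166 * 39.82^2
v^2 = 1585.6324
FM = 0.5 * 0.25 * 1.12 * 0.0166 * 1585.6324 = 3.685 N

3.685 N


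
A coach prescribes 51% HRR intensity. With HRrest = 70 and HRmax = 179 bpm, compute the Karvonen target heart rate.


Target = HRrest + pct*(HRmax - HRrest)
Heart rate reserve = HRmax - HRrest = 179 - 70 = 109 bpm
Fraction = 51% = 0.51
Target = 70 + 0.51 * 109
Target = 70 + 55.59 = 125.59 bpm

125.59 bpm


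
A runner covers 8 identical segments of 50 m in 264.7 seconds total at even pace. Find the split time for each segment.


Split time = total_time / n_laps = 264.7 / 8
Split time = 33.0875 s per lap

33.0875 s


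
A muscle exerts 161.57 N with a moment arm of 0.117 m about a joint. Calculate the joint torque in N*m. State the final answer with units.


tau = F * d
tau = 161.57 * 0.117
tau = 18.9037 N*m

18.9037 N*m


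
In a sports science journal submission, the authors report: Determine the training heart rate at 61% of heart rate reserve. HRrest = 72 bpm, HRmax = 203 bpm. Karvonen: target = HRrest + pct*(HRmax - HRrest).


Target = HRrest + pct*(HRmax - HRrest)
Heart rate reserve = HRmax - HRrest = 203 - 72 = 131 bpm
Fraction = 61% = 0.61
Target = 72 + 0.61 * 131
Target = 72 + 79.91 = 151.91 bpm

151.91 bpm


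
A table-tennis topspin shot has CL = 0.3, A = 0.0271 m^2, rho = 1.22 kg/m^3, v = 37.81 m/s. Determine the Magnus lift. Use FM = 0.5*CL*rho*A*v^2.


FM = 0.5 * CL * rho * A * v^2
FM = 0.5 * 0.3 * 1.22 * 0.0271 * 37.81^2
v^2 = 1429.5961
FM = 0.5 * 0.3 * 1.22 * 0.0271 * 1429.5961 = 7.0898 N

7.0898 N


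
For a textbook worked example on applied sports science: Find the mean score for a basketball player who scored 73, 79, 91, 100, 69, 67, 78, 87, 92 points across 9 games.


Average = sum / n
Sum = 736
Average = 736 / 9 = 81.7778

81.7778


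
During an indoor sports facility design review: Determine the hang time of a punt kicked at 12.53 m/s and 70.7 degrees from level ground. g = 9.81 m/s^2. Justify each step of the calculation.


T = 2*v*sin(theta)/g
sin(theta) = sin(70.7 deg) = 0.9438
T = 2*12.53*0.9438 / 9.81
T = 23.6517 / 9.81 = 2.411 s

2.411 s


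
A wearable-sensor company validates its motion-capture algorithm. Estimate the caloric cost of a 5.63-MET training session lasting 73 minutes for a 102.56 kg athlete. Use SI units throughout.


kcal = MET * mass * time_hr
Convert time: 73 min = 1.2167 hr
kcal = 5.63 * 102.56 * 1.2167
kcal = 702.5189 kcal

702.5189 kcal


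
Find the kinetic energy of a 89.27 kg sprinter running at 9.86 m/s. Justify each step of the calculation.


KE = 0.5 * m * v^2
KE = 0.5 * 89.27 * 9.86^2
KE = 0.5 * 89.27 * 97.2196 = 4339.3968 J

4339.3968 J


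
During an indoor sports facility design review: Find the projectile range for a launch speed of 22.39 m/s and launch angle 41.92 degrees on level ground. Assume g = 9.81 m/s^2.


R = v^2 * sin(2*theta) / g
Convert angle to radians: theta = 41.92 deg = 0.7316 rad
sin(2*theta) = sin(1.4633) = 0.9942
R = 22.39^2 * 0.9942 / 9.81
R = 501.3121 * 0.9942 / 9.81 = 50.8071 m

50.8071 m


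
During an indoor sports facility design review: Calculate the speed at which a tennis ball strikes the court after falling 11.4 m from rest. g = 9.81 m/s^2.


v = sqrt(2 * g * h)
v = sqrt(2 * 9.81 * 11.4)
v = sqrt(223.668) = 14.9555 m/s

14.9555 m/s


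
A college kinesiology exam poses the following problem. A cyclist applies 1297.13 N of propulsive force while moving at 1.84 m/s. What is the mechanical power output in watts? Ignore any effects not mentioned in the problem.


P = F * v
P = 1297.13 * 1.84
P = 2386.7192 W

2386.7192 W


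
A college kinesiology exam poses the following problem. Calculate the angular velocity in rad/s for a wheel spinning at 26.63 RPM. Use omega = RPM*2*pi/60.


omega = RPM * 2 * pi / 60
omega = 26.63 * 2 * 3.14159 / 60
omega = 167.3212 / 60 = 2.7887 rad/s

2.7887 rad/s


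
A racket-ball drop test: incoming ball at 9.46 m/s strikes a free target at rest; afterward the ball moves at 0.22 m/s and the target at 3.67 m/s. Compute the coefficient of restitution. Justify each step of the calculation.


e = (v2_after - v1_after) / (v1_before - v2_before)
Numerator = 3.67 - 0.22 = 3.45
Denominator = 9.46 - 0 = 9.46
e = 3.45 / 9.46 = 0.3647

0.3647


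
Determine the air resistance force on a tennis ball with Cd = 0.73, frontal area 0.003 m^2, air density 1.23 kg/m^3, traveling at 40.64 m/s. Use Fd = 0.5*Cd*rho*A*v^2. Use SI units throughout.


Fd = 0.5 * Cd * rho * A * v^2
Fd = 0.5 * 0.73 * 1.23 * 0.003 * 40.64^2
v^2 = 1651.6096
Fd = 0.5 * 0.73 * 1.23 * 0.003 * 1651.6096 = 2.2245 N

2.2245 N


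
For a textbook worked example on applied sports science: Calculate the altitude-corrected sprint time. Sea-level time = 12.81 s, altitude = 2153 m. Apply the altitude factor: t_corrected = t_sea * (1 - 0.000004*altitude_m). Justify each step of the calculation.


Correction factor = 1 - 0.000004 * 2153 = 0.991388
t_corrected = t_sea * factor = 12.81 * 0.991388
t_corrected = 12.6997 s

12.6997 s


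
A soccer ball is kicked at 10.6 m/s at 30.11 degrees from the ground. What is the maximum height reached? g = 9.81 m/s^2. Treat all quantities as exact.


H = (v*sin(theta))^2 / (2*g)
vy = v*sin(theta) = 10.6 * sin(30.11 deg) = 5.3176 m/s
H = vy^2 / (2*g) = 28.277 / (2*9.81)
H = 28.277 / 19.62 = 1.4412 m

1.4412 m


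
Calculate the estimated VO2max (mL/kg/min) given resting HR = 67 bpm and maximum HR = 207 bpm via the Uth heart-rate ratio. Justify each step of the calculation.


VO2max = 15.3 * HRmax / HRrest
VO2max = 15.3 * 207 / 67
VO2max = 3167.1 / 67 = 47.2701 mL/kg/min

47.2701 mL/kg/min


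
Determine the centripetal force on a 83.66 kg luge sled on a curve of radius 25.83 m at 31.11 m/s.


Fc = m * v^2 / r
v^2 = 31.11^2 = 967.8321
Fc = 83.66 * 967.8321 / 25.83
Fc = 80968.8335 / 25.83 = 3134.6819 N

3134.6819 N


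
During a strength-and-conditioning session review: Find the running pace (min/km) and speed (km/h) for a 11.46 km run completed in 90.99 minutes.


Pace = time / distance = 90.99 min / 11.46 km = 7.9398 min/km
Speed = distance / time_in_hours = 11.46 / 1.5165 hr
Speed = 7.5569 km/h

7.9398 min/km, 7.5569 km/h


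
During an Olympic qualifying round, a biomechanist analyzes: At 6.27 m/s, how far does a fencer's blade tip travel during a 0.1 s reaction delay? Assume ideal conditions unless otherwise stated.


d = v * t
d = 6.27 * 0.1
d = 0.627 m

0.627 m


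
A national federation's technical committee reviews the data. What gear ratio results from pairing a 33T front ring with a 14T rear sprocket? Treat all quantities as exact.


GR = front_teeth / rear_teeth
GR = 33 / 14
GR = 2.3571

2.3571


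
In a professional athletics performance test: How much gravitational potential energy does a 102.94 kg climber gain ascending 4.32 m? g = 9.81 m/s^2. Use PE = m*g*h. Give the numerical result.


PE = m * g * h
PE = 102.94 * 9.81 * 4.32
PE = 1009.8414 * 4.32 = 4362.5148 J

4362.5148 J


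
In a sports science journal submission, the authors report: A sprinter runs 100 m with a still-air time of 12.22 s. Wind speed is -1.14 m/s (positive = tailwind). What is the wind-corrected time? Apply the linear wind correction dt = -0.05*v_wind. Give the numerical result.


dt = -0.05 * v_wind = -0.05 * -1.14 = 0.057 s
t_corrected = t_still + dt = 12.22 + (0.057)
t_corrected = 12.277 s

12.277 s


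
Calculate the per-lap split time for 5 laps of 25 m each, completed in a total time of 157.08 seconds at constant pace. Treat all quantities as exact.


Split time = total_time / n_laps = 157.08 / 5
Split time = 31.416 s per lap

31.416 s


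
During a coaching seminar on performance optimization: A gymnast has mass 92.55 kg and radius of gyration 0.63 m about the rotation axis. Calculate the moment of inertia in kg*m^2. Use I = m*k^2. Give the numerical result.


I = m * k^2
I = 92.55 * 0.63^2
I = 92.55 * 0.3969 = 36.7331 kg*m^2

36.7331 kg*m^2


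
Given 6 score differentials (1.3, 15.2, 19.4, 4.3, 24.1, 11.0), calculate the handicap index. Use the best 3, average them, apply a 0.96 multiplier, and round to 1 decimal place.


All differentials: 1.3, 15.2, 19.4, 4.3, 24.1, 11.0
Sorted: 1.3, 4.3, 11.0, 15.2, 19.4, 24.1
Best 3: 1.3, 4.3, 11.0
Average of best = 16.6 / 3 = 5.5333
Raw index = 5.5333 * 0.96 = 5.312
Handicap index = round(5.312, 1) = 5.3

5.3


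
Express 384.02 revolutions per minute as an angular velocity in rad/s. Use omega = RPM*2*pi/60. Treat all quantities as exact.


omega = RPM * 2 * pi / 60
omega = 384.02 * 2 * 3.14159 / 60
omega = 2412.8688 / 60 = 40.2145 rad/s

40.2145 rad/s


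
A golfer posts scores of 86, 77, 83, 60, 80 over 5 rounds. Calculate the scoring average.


Average = sum / n
Sum = 386
Average = 386 / 5 = 77.2

77.2
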